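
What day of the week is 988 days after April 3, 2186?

First find the weekday of Apr 3, 2186. Doomsday rule: the anchor day for the 2100s is Sunday. For year 86: 86÷12 = 7 r 2, and 2÷4 = 0, so 7+2+0 = 9.
Sunday + 9 ≡ Tuesday — that's 2186's doomsday.
In April the doomsday date is Apr 4.
Apr 3 is 1 day before Apr 4; 1 mod 7 = 1, so Tuesday − 1 = Monday.
988 mod 7 = 1, so 988 days after a Monday is Monday + 1 = Tuesday.

Tuesday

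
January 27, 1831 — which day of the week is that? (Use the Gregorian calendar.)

Doomsday rule: the anchor day for the 1800s is Friday. For year 31: 31÷12 = 2 r 7, and 7÷4 = 1, so 2+7+1 = 10.
Friday + 10 ≡ Monday — that's 1831's doomsday.
In January the doomsday date is Jan 3 (1831 is not a leap year).
Jan 27 is 24 days after Jan 3; 24 mod 7 = 3, so Monday + 3 = Thursday.

Thursday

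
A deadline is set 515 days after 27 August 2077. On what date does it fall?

+365 (one year) → Aug 27, 2078 (150 left).
Aug has 31 days: +5 → Sep 1, 2078 (145 left).
Sep has 30 days: +30 → Oct 1, 2078 (115 left).
Oct has 31 days: +31 → Nov 1, 2078 (84 left).
Nov has 30 days: +30 → Dec 1, 2078 (54 left).
Dec has 31 days: +31 → Jan 1, 2079 (23 left).
+23 → Jan 24, 2079.

January 24, 2079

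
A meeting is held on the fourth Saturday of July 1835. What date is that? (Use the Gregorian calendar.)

July 1, 1835 is a Wednesday.
The first Saturday is therefore July 4 (3 days later).
The fourth Saturday is 4 + 3×7 = July 25.

July 25, 1835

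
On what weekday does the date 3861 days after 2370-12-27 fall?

First find the weekday of Dec 27, 2370. Doomsday rule: the anchor day for the 2300s is Wednesday. For year 70: 70÷12 = 5 r 10, and 10÷4 = 2, so 5+10+2 = 17.
Wednesday + 17 ≡ Saturday — that's 2370's doomsday.
In December the doomsday date is Dec 12.
Dec 27 is 15 days after Dec 12; 15 mod 7 = 1, so Saturday + 1 = Sunday.
3861 mod 7 = 4, so 3861 days after a Sunday is Sunday + 4 = Thursday.

Thursday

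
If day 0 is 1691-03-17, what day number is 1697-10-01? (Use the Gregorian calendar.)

2390

Mar 17, 1691 → Mar 17, 1692: 366 days (Feb 29, 1692 is in that span).
Mar 17, 1692 → Mar 17, 1693: 365 days.
Mar 17, 1693 → Mar 17, 1694: 365 days.
Mar 17, 1694 → Mar 17, 1695: 365 days.
Mar 17, 1695 → Mar 17, 1696: 366 days (Feb 29, 1696 is in that span).
Mar 17, 1696 → Mar 17, 1697: 365 days.
Mar 17, 1697 → Apr 17, 1697: 31 days (March has 31).
Apr 17, 1697 → May 17, 1697: 30 days (April has 30).
May 17, 1697 → Jun 17, 1697: 31 days (May has 31).
Jun 17, 1697 → Jul 17, 1697: 30 days (June has 30).
Jul 17, 1697 → Aug 17, 1697: 31 days (July has 31).
Aug 17, 1697 → Sep 17, 1697: 31 days (August has 31).
Sep 17, 1697 → Oct 1, 1697: 14 days.
Total: 2390 days.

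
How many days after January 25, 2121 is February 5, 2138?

Jan 25, 2121 → Jan 25, 2122: 365 days.
Jan 25, 2122 → Jan 25, 2123: 365 days.
Jan 25, 2123 → Jan 25, 2124: 365 days.
Jan 25, 2124 → Jan 25, 2125: 366 days (Feb 29, 2124 is in that span).
Jan 25, 2125 → Jan 25, 2126: 365 days.
Jan 25, 2126 → Jan 25, 2127: 365 days.
Jan 25, 2127 → Jan 25, 2128: 365 days.
Jan 25, 2128 → Jan 25, 2129: 366 days (Feb 29, 2128 is in that span).
Jan 25, 2129 → Jan 25, 2130: 365 days.
Jan 25, 2130 → Jan 25, 2131: 365 days.
Jan 25, 2131 → Jan 25, 2132: 365 days.
Jan 25, 2132 → Jan 25, 2133: 366 days (Feb 29, 2132 is in that span).
Jan 25, 2133 → Jan 25, 2134: 365 days.
Jan 25, 2134 → Jan 25, 2135: 365 days.
Jan 25, 2135 → Jan 25, 2136: 365 days.
Jan 25, 2136 → Jan 25, 2137: 366 days (Feb 29, 2136 is in that span).
Jan 25, 2137 → Feb 25, 2137: 31 days (January has 31).
Feb 25, 2137 → Mar 25, 2137: 28 days (February has 28).
Mar 25, 2137 → Apr 25, 2137: 31 days (March has 31).
Apr 25, 2137 → May 25, 2137: 30 days (April has 30).
May 25, 2137 → Jun 25, 2137: 31 days (May has 31).
Jun 25, 2137 → Jul 25, 2137: 30 days (June has 30).
Jul 25, 2137 → Aug 25, 2137: 31 days (July has 31).
Aug 25, 2137 → Sep 25, 2137: 31 days (August has 31).
Sep 25, 2137 → Oct 25, 2137: 30 days (September has 30).
Oct 25, 2137 → Nov 25, 2137: 31 days (October has 31).
Nov 25, 2137 → Dec 25, 2137: 30 days (November has 30).
Dec 25, 2137 → Jan 25, 2138: 31 days (December has 31).
Jan 25, 2138 → Feb 5, 2138: 11 days.
Total: 6220 days.

6220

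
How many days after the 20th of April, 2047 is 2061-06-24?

5179

Apr 20, 2047 → Apr 20, 2048: 366 days (Feb 29, 2048 is in that span).
Apr 20, 2048 → Apr 20, 2049: 365 days.
Apr 20, 2049 → Apr 20, 2050: 365 days.
Apr 20, 2050 → Apr 20, 2051: 365 days.
Apr 20, 2051 → Apr 20, 2052: 366 days (Feb 29, 2052 is in that span).
Apr 20, 2052 → Apr 20, 2053: 365 days.
Apr 20, 2053 → Apr 20, 2054: 365 days.
Apr 20, 2054 → Apr 20, 2055: 365 days.
Apr 20, 2055 → Apr 20, 2056: 366 days (Feb 29, 2056 is in that span).
Apr 20, 2056 → Apr 20, 2057: 365 days.
Apr 20, 2057 → Apr 20, 2058: 365 days.
Apr 20, 2058 → Apr 20, 2059: 365 days.
Apr 20, 2059 → Apr 20, 2060: 366 days (Feb 29, 2060 is in that span).
Apr 20, 2060 → Apr 20, 2061: 365 days.
Apr 20, 2061 → May 20, 2061: 30 days (April has 30).
May 20, 2061 → Jun 20, 2061: 31 days (May has 31).
Jun 20, 2061 → Jun 24, 2061: 4 days.
Total: 5179 days.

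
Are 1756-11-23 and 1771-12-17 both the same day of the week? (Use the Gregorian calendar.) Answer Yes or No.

From Nov 23, 1756 to Dec 17, 1771 is 5502 days.
5502 mod 7 = 0, so they are the same weekday.
(Nov 23, 1756 is a Tuesday; Dec 17, 1771 is a Tuesday.)

Yes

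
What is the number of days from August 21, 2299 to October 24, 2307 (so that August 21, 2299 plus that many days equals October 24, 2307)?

Aug 21, 2299 → Aug 21, 2300: 365 days.
Aug 21, 2300 → Aug 21, 2301: 365 days.
Aug 21, 2301 → Aug 21, 2302: 365 days.
Aug 21, 2302 → Aug 21, 2303: 365 days.
Aug 21, 2303 → Aug 21, 2304: 366 days (Feb 29, 2304 is in that span).
Aug 21, 2304 → Aug 21, 2305: 365 days.
Aug 21, 2305 → Aug 21, 2306: 365 days.
Aug 21, 2306 → Aug 21, 2307: 365 days.
Aug 21, 2307 → Sep 21, 2307: 31 days (August has 31).
Sep 21, 2307 → Oct 21, 2307: 30 days (September has 30).
Oct 21, 2307 → Oct 24, 2307: 3 days.
Total: 2985 days.

2985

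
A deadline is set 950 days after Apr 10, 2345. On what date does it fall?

+365 (one year) → Apr 10, 2346 (585 left).
+365 (one year) → Apr 10, 2347 (220 left).
Apr has 30 days: +21 → May 1, 2347 (199 left).
May has 31 days: +31 → Jun 1, 2347 (168 left).
Jun has 30 days: +30 → Jul 1, 2347 (138 left).
Jul has 31 days: +31 → Aug 1, 2347 (107 left).
Aug has 31 days: +31 → Sep 1, 2347 (76 left).
Sep has 30 days: +30 → Oct 1, 2347 (46 left).
Oct has 31 days: +31 → Nov 1, 2347 (15 left).
+15 → Nov 16, 2347.

November 16, 2347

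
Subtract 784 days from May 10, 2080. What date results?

−366 (one year; includes Feb 29, 2080) → May 10, 2079 (418 left).
−365 (one year) → May 10, 2078 (53 left).
−10 → Apr 30, 2078 (end of Apr, 30 days; 43 left).
−30 → Mar 31, 2078 (end of Mar, 31 days; 13 left).
−13 → Mar 18, 2078.

March 18, 2078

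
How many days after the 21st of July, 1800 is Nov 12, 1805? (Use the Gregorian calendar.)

Jul 21, 1800 → Jul 21, 1801: 365 days.
Jul 21, 1801 → Jul 21, 1802: 365 days.
Jul 21, 1802 → Jul 21, 1803: 365 days.
Jul 21, 1803 → Jul 21, 1804: 366 days (Feb 29, 1804 is in that span).
Jul 21, 1804 → Jul 21, 1805: 365 days.
Jul 21, 1805 → Aug 21, 1805: 31 days (July has 31).
Aug 21, 1805 → Sep 21, 1805: 31 days (August has 31).
Sep 21, 1805 → Oct 21, 1805: 30 days (September has 30).
Oct 21, 1805 → Nov 12, 1805: 22 days.
Total: 1940 days.

1940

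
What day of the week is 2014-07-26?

Doomsday rule: the anchor day for the 2000s is Tuesday. For year 14: 14÷12 = 1 r 2, and 2÷4 = 0, so 1+2+0 = 3.
Tuesday + 3 ≡ Friday — that's 2014's doomsday.
In July the doomsday date is Jul 11.
Jul 26 is 15 days after Jul 11; 15 mod 7 = 1, so Friday + 1 = Saturday.

Saturday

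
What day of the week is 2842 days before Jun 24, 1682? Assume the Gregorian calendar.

Jun 24, 1682 is a Wednesday.
2842 mod 7 = 0, so 2842 days before a Wednesday is Wednesday − 0 = Wednesday.

Wednesday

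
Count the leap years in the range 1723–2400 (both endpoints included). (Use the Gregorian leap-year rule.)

165

Multiples of 4 in [1723,2400]: 170.
Of those, multiples of 100: 7 (not leap unless ÷400).
Multiples of 400: 2.
Leap years = 170 − 7 + 2 = 165.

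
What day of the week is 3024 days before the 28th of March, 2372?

Tuesday

First find the weekday of Mar 28, 2372. Doomsday rule: the anchor day for the 2300s is Wednesday. For year 72: 72÷12 = 6 r 0, and 0÷4 = 0, so 6+0+0 = 6.
Wednesday + 6 ≡ Tuesday — that's 2372's doomsday.
In March the doomsday date is Mar 14.
Mar 28 is 14 days after Mar 14; 14 mod 7 = 0, so Tuesday + 0 = Tuesday.
3024 mod 7 = 0, so 3024 days before a Tuesday is Tuesday − 0 = Tuesday.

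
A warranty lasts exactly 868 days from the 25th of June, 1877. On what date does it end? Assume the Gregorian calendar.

November 10, 1879

+365 (one year) → Jun 25, 1878 (503 left).
+365 (one year) → Jun 25, 1879 (138 left).
Jun has 30 days: +6 → Jul 1, 1879 (132 left).
Jul has 31 days: +31 → Aug 1, 1879 (101 left).
Aug has 31 days: +31 → Sep 1, 1879 (70 left).
Sep has 30 days: +30 → Oct 1, 1879 (40 left).
Oct has 31 days: +31 → Nov 1, 1879 (9 left).
+9 → Nov 10, 1879.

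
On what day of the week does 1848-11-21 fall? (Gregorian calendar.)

Doomsday rule: the anchor day for the 1800s is Friday. For year 48: 48÷12 = 4 r 0, and 0÷4 = 0, so 4+0+0 = 4.
Friday + 4 ≡ Tuesday — that's 1848's doomsday.
In November the doomsday date is Nov 7.
Nov 21 is 14 days after Nov 7; 14 mod 7 = 0, so Tuesday + 0 = Tuesday.

Tuesday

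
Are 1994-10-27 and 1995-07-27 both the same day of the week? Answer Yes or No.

Yes

From Oct 27, 1994 to Jul 27, 1995 is 273 days.
273 mod 7 = 0, so they are the same weekday.
(Oct 27, 1994 is a Thursday; Jul 27, 1995 is a Thursday.)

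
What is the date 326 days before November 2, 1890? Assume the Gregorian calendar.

−2 → Oct 31, 1890 (end of Oct, 31 days; 324 left).
−31 → Sep 30, 1890 (end of Sep, 30 days; 293 left).
−30 → Aug 31, 1890 (end of Aug, 31 days; 263 left).
−31 → Jul 31, 1890 (end of Jul, 31 days; 232 left).
−31 → Jun 30, 1890 (end of Jun, 30 days; 201 left).
−30 → May 31, 1890 (end of May, 31 days; 171 left).
−31 → Apr 30, 1890 (end of Apr, 30 days; 140 left).
−30 → Mar 31, 1890 (end of Mar, 31 days; 110 left).
−31 → Feb 28, 1890 (end of Feb, 28 days; 79 left).
−28 → Jan 31, 1890 (end of Jan, 31 days; 51 left).
−31 → Dec 31, 1889 (end of Dec, 31 days; 20 left).
−20 → Dec 11, 1889.

December 11, 1889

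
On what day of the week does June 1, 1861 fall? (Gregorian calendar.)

Saturday

Doomsday rule: the anchor day for the 1800s is Friday. For year 61: 61÷12 = 5 r 1, and 1÷4 = 0, so 5+1+0 = 6.
Friday + 6 ≡ Thursday — that's 1861's doomsday.
In June the doomsday date is Jun 6.
Jun 1 is 5 days before Jun 6; 5 mod 7 = 5, so Thursday − 5 = Saturday.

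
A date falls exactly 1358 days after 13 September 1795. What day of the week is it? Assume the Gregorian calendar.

Sunday

Sep 13, 1795 is a Sunday.
1358 mod 7 = 0, so 1358 days after a Sunday is Sunday + 0 = Sunday.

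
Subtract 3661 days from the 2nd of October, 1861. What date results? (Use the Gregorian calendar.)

−365 (one year) → Oct 2, 1860 (3296 left).
−366 (one year; includes Feb 29, 1860) → Oct 2, 1859 (2930 left).
−365 (one year) → Oct 2, 1858 (2565 left).
−365 (one year) → Oct 2, 1857 (2200 left).
−365 (one year) → Oct 2, 1856 (1835 left).
−366 (one year; includes Feb 29, 1856) → Oct 2, 1855 (1469 left).
−365 (one year) → Oct 2, 1854 (1104 left).
−365 (one year) → Oct 2, 1853 (739 left).
−365 (one year) → Oct 2, 1852 (374 left).
−2 → Sep 30, 1852 (end of Sep, 30 days; 372 left).
−30 → Aug 31, 1852 (end of Aug, 31 days; 342 left).
−31 → Jul 31, 1852 (end of Jul, 31 days; 311 left).
−31 → Jun 30, 1852 (end of Jun, 30 days; 280 left).
−30 → May 31, 1852 (end of May, 31 days; 250 left).
−31 → Apr 30, 1852 (end of Apr, 30 days; 219 left).
−30 → Mar 31, 1852 (end of Mar, 31 days; 189 left).
−31 → Feb 29, 1852 (end of Feb, 29 days; 158 left).
−29 → Jan 31, 1852 (end of Jan, 31 days; 129 left).
−31 → Dec 31, 1851 (end of Dec, 31 days; 98 left).
−31 → Nov 30, 1851 (end of Nov, 30 days; 67 left).
−30 → Oct 31, 1851 (end of Oct, 31 days; 37 left).
−31 → Sep 30, 1851 (end of Sep, 30 days; 6 left).
−6 → Sep 24, 1851.

September 24, 1851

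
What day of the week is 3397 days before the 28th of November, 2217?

Nov 28, 2217 is a Friday.
3397 mod 7 = 2, so 3397 days before a Friday is Friday − 2 = Wednesday.

Wednesday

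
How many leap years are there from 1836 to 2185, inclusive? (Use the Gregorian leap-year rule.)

Multiples of 4 in [1836,2185]: 88.
Of those, multiples of 100: 3 (not leap unless ÷400).
Multiples of 400: 1.
Leap years = 88 − 3 + 1 = 86.

86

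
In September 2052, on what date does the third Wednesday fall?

September 1, 2052 is a Sunday.
The first Wednesday is therefore September 4 (3 days later).
The third Wednesday is 4 + 2×7 = September 18.

September 18, 2052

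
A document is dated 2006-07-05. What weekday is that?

Wednesday

January 1, 2006 is a Sunday.
Jan 1, 2006 → Feb 1, 2006: 31 days (January has 31).
Feb 1, 2006 → Mar 1, 2006: 28 days (February has 28).
Mar 1, 2006 → Apr 1, 2006: 31 days (March has 31).
Apr 1, 2006 → May 1, 2006: 30 days (April has 30).
May 1, 2006 → Jun 1, 2006: 31 days (May has 31).
Jun 1, 2006 → Jul 1, 2006: 30 days (June has 30).
Jul 1, 2006 → Jul 5, 2006: 4 days.
Total: 185 days.
185 mod 7 = 3, so Sunday + 3 = Wednesday.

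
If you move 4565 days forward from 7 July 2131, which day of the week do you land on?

Sunday

First find the weekday of Jul 7, 2131. Doomsday rule: the anchor day for the 2100s is Sunday. For year 31: 31÷12 = 2 r 7, and 7÷4 = 1, so 2+7+1 = 10.
Sunday + 10 ≡ Wednesday — that's 2131's doomsday.
In July the doomsday date is Jul 11.
Jul 7 is 4 days before Jul 11; 4 mod 7 = 4, so Wednesday − 4 = Saturday.
4565 mod 7 = 1, so 4565 days after a Saturday is Saturday + 1 = Sunday.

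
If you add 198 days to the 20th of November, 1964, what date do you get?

Nov has 30 days: +11 → Dec 1, 1964 (187 left).
Dec has 31 days: +31 → Jan 1, 1965 (156 left).
Jan has 31 days: +31 → Feb 1, 1965 (125 left).
Feb has 28 days: +28 → Mar 1, 1965 (97 left).
Mar has 31 days: +31 → Apr 1, 1965 (66 left).
Apr has 30 days: +30 → May 1, 1965 (36 left).
May has 31 days: +31 → Jun 1, 1965 (5 left).
+5 → Jun 6, 1965.

June 6, 1965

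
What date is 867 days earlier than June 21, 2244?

February 5, 2242

−366 (one year; includes Feb 29, 2244) → Jun 21, 2243 (501 left).
−365 (one year) → Jun 21, 2242 (136 left).
−21 → May 31, 2242 (end of May, 31 days; 115 left).
−31 → Apr 30, 2242 (end of Apr, 30 days; 84 left).
−30 → Mar 31, 2242 (end of Mar, 31 days; 54 left).
−31 → Feb 28, 2242 (end of Feb, 28 days; 23 left).
−23 → Feb 5, 2242.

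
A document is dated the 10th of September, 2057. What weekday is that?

Doomsday rule: the anchor day for the 2000s is Tuesday. For year 57: 57÷12 = 4 r 9, and 9÷4 = 2, so 4+9+2 = 15.
Tuesday + 15 ≡ Wednesday — that's 2057's doomsday.
In September the doomsday date is Sep 5.
Sep 10 is 5 days after Sep 5; 5 mod 7 = 5, so Wednesday + 5 = Monday.

Monday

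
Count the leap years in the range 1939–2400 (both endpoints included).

113

Multiples of 4 in [1939,2400]: 116.
Of those, multiples of 100: 5 (not leap unless ÷400).
Multiples of 400: 2.
Leap years = 116 − 5 + 2 = 113.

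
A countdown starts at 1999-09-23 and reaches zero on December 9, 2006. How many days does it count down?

2634

Sep 23, 1999 → Sep 23, 2000: 366 days (Feb 29, 2000 is in that span).
Sep 23, 2000 → Sep 23, 2001: 365 days.
Sep 23, 2001 → Sep 23, 2002: 365 days.
Sep 23, 2002 → Sep 23, 2003: 365 days.
Sep 23, 2003 → Sep 23, 2004: 366 days (Feb 29, 2004 is in that span).
Sep 23, 2004 → Sep 23, 2005: 365 days.
Sep 23, 2005 → Sep 23, 2006: 365 days.
Sep 23, 2006 → Oct 23, 2006: 30 days (September has 30).
Oct 23, 2006 → Nov 23, 2006: 31 days (October has 31).
Nov 23, 2006 → Dec 9, 2006: 16 days.
Total: 2634 days.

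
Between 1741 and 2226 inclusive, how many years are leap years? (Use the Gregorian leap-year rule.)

Multiples of 4 in [1741,2226]: 121.
Of those, multiples of 100: 5 (not leap unless ÷400).
Multiples of 400: 1.
Leap years = 121 − 5 + 1 = 117.

117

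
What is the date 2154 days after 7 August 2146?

+365 (one year) → Aug 7, 2147 (1789 left).
+366 (one year; includes Feb 29, 2148) → Aug 7, 2148 (1423 left).
+365 (one year) → Aug 7, 2149 (1058 left).
+365 (one year) → Aug 7, 2150 (693 left).
+365 (one year) → Aug 7, 2151 (328 left).
Aug has 31 days: +25 → Sep 1, 2151 (303 left).
Sep has 30 days: +30 → Oct 1, 2151 (273 left).
Oct has 31 days: +31 → Nov 1, 2151 (242 left).
Nov has 30 days: +30 → Dec 1, 2151 (212 left).
Dec has 31 days: +31 → Jan 1, 2152 (181 left).
Jan has 31 days: +31 → Feb 1, 2152 (150 left).
Feb has 29 days: +29 → Mar 1, 2152 (121 left).
Mar has 31 days: +31 → Apr 1, 2152 (90 left).
Apr has 30 days: +30 → May 1, 2152 (60 left).
May has 31 days: +31 → Jun 1, 2152 (29 left).
+29 → Jun 30, 2152.

June 30, 2152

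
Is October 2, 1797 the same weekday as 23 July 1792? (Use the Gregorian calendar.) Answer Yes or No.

Yes

From Jul 23, 1792 to Oct 2, 1797 is 1897 days.
1897 mod 7 = 0, so they are the same weekday.
(Jul 23, 1792 is a Monday; Oct 2, 1797 is a Monday.)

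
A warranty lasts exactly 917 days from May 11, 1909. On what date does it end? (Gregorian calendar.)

+365 (one year) → May 11, 1910 (552 left).
+365 (one year) → May 11, 1911 (187 left).
May has 31 days: +21 → Jun 1, 1911 (166 left).
Jun has 30 days: +30 → Jul 1, 1911 (136 left).
Jul has 31 days: +31 → Aug 1, 1911 (105 left).
Aug has 31 days: +31 → Sep 1, 1911 (74 left).
Sep has 30 days: +30 → Oct 1, 1911 (44 left).
Oct has 31 days: +31 → Nov 1, 1911 (13 left).
+13 → Nov 14, 1911.

November 14, 1911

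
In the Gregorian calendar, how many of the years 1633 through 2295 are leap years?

160

Multiples of 4 in [1633,2295]: 165.
Of those, multiples of 100: 6 (not leap unless ÷400).
Multiples of 400: 1.
Leap years = 165 − 6 + 1 = 160.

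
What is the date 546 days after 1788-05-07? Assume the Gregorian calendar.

November 4, 1789

+365 (one year) → May 7, 1789 (181 left).
May has 31 days: +25 → Jun 1, 1789 (156 left).
Jun has 30 days: +30 → Jul 1, 1789 (126 left).
Jul has 31 days: +31 → Aug 1, 1789 (95 left).
Aug has 31 days: +31 → Sep 1, 1789 (64 left).
Sep has 30 days: +30 → Oct 1, 1789 (34 left).
Oct has 31 days: +31 → Nov 1, 1789 (3 left).
+3 → Nov 4, 1789.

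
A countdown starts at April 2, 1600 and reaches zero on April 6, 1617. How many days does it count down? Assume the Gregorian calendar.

Apr 2, 1600 → Apr 2, 1601: 365 days.
Apr 2, 1601 → Apr 2, 1602: 365 days.
Apr 2, 1602 → Apr 2, 1603: 365 days.
Apr 2, 1603 → Apr 2, 1604: 366 days (Feb 29, 1604 is in that span).
Apr 2, 1604 → Apr 2, 1605: 365 days.
Apr 2, 1605 → Apr 2, 1606: 365 days.
Apr 2, 1606 → Apr 2, 1607: 365 days.
Apr 2, 1607 → Apr 2, 1608: 366 days (Feb 29, 1608 is in that span).
Apr 2, 1608 → Apr 2, 1609: 365 days.
Apr 2, 1609 → Apr 2, 1610: 365 days.
Apr 2, 1610 → Apr 2, 1611: 365 days.
Apr 2, 1611 → Apr 2, 1612: 366 days (Feb 29, 1612 is in that span).
Apr 2, 1612 → Apr 2, 1613: 365 days.
Apr 2, 1613 → Apr 2, 1614: 365 days.
Apr 2, 1614 → Apr 2, 1615: 365 days.
Apr 2, 1615 → Apr 2, 1616: 366 days (Feb 29, 1616 is in that span).
Apr 2, 1616 → May 2, 1616: 30 days (April has 30).
May 2, 1616 → Jun 2, 1616: 31 days (May has 31).
Jun 2, 1616 → Jul 2, 1616: 30 days (June has 30).
Jul 2, 1616 → Aug 2, 1616: 31 days (July has 31).
Aug 2, 1616 → Sep 2, 1616: 31 days (August has 31).
Sep 2, 1616 → Oct 2, 1616: 30 days (September has 30).
Oct 2, 1616 → Nov 2, 1616: 31 days (October has 31).
Nov 2, 1616 → Dec 2, 1616: 30 days (November has 30).
Dec 2, 1616 → Jan 2, 1617: 31 days (December has 31).
Jan 2, 1617 → Feb 2, 1617: 31 days (January has 31).
Feb 2, 1617 → Mar 2, 1617: 28 days (February has 28).
Mar 2, 1617 → Apr 2, 1617: 31 days (March has 31).
Apr 2, 1617 → Apr 6, 1617: 4 days.
Total: 6213 days.

6213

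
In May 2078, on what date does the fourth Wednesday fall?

May 25, 2078

May 1, 2078 is a Sunday.
The first Wednesday is therefore May 4 (3 days later).
The fourth Wednesday is 4 + 3×7 = May 25.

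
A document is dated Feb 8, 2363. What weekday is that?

Doomsday rule: the anchor day for the 2300s is Wednesday. For year 63: 63÷12 = 5 r 3, and 3÷4 = 0, so 5+3+0 = 8.
Wednesday + 8 ≡ Thursday — that's 2363's doomsday.
In February the doomsday date is Feb 28 (2363 is not a leap year).
Feb 8 is 20 days before Feb 28; 20 mod 7 = 6, so Thursday − 6 = Friday.

Friday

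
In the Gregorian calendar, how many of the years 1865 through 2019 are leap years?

37

Multiples of 4 in [1865,2019]: 38.
Of those, multiples of 100: 2 (not leap unless ÷400).
Multiples of 400: 1.
Leap years = 38 − 2 + 1 = 37.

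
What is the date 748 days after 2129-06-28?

July 16, 2131

+365 (one year) → Jun 28, 2130 (383 left).
Jun has 30 days: +3 → Jul 1, 2130 (380 left).
Jul has 31 days: +31 → Aug 1, 2130 (349 left).
Aug has 31 days: +31 → Sep 1, 2130 (318 left).
Sep has 30 days: +30 → Oct 1, 2130 (288 left).
Oct has 31 days: +31 → Nov 1, 2130 (257 left).
Nov has 30 days: +30 → Dec 1, 2130 (227 left).
Dec has 31 days: +31 → Jan 1, 2131 (196 left).
Jan has 31 days: +31 → Feb 1, 2131 (165 left).
Feb has 28 days: +28 → Mar 1, 2131 (137 left).
Mar has 31 days: +31 → Apr 1, 2131 (106 left).
Apr has 30 days: +30 → May 1, 2131 (76 left).
May has 31 days: +31 → Jun 1, 2131 (45 left).
Jun has 30 days: +30 → Jul 1, 2131 (15 left).
+15 → Jul 16, 2131.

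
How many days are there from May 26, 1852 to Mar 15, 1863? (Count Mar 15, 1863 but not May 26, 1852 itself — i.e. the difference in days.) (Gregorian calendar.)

May 26, 1852 → May 26, 1853: 365 days.
May 26, 1853 → May 26, 1854: 365 days.
May 26, 1854 → May 26, 1855: 365 days.
May 26, 1855 → May 26, 1856: 366 days (Feb 29, 1856 is in that span).
May 26, 1856 → May 26, 1857: 365 days.
May 26, 1857 → May 26, 1858: 365 days.
May 26, 1858 → May 26, 1859: 365 days.
May 26, 1859 → May 26, 1860: 366 days (Feb 29, 1860 is in that span).
May 26, 1860 → May 26, 1861: 365 days.
May 26, 1861 → May 26, 1862: 365 days.
May 26, 1862 → Jun 26, 1862: 31 days (May has 31).
Jun 26, 1862 → Jul 26, 1862: 30 days (June has 30).
Jul 26, 1862 → Aug 26, 1862: 31 days (July has 31).
Aug 26, 1862 → Sep 26, 1862: 31 days (August has 31).
Sep 26, 1862 → Oct 26, 1862: 30 days (September has 30).
Oct 26, 1862 → Nov 26, 1862: 31 days (October has 31).
Nov 26, 1862 → Dec 26, 1862: 30 days (November has 30).
Dec 26, 1862 → Jan 26, 1863: 31 days (December has 31).
Jan 26, 1863 → Feb 26, 1863: 31 days (January has 31).
Feb 26, 1863 → Mar 15, 1863: 17 days.
Total: 3945 days.

3945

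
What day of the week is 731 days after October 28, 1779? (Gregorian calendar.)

Sunday

Oct 28, 1779 is a Thursday.
731 mod 7 = 3, so 731 days after a Thursday is Thursday + 3 = Sunday.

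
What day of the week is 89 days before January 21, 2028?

Sunday

Jan 21, 2028 is a Friday.
89 mod 7 = 5, so 89 days before a Friday is Friday − 5 = Sunday.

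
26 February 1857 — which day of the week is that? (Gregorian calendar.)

Thursday

Doomsday rule: the anchor day for the 1800s is Friday. For year 57: 57÷12 = 4 r 9, and 9÷4 = 2, so 4+9+2 = 15.
Friday + 15 ≡ Saturday — that's 1857's doomsday.
In February the doomsday date is Feb 28 (1857 is not a leap year).
Feb 26 is 2 days before Feb 28; 2 mod 7 = 2, so Saturday − 2 = Thursday.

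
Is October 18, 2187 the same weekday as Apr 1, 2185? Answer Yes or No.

From Apr 1, 2185 to Oct 18, 2187 is 930 days.
930 mod 7 = 6, so they are different weekdays.
(Apr 1, 2185 is a Friday; Oct 18, 2187 is a Thursday.)

No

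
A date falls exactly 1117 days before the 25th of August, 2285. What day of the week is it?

First find the weekday of Aug 25, 2285. Doomsday rule: the anchor day for the 2200s is Friday. For year 85: 85÷12 = 7 r 1, and 1÷4 = 0, so 7+1+0 = 8.
Friday + 8 ≡ Saturday — that's 2285's doomsday.
In August the doomsday date is Aug 8.
Aug 25 is 17 days after Aug 8; 17 mod 7 = 3, so Saturday + 3 = Tuesday.
1117 mod 7 = 4, so 1117 days before a Tuesday is Tuesday − 4 = Friday.

Friday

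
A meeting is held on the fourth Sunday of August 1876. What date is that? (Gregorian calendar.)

August 27, 1876

August 1, 1876 is a Tuesday.
The first Sunday is therefore August 6 (5 days later).
The fourth Sunday is 6 + 3×7 = August 27.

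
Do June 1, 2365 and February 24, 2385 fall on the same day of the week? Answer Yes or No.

From Jun 1, 2365 to Feb 24, 2385 is 7208 days.
7208 mod 7 = 5, so they are different weekdays.
(Jun 1, 2365 is a Tuesday; Feb 24, 2385 is a Sunday.)

No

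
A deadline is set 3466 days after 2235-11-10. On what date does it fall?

+366 (one year; includes Feb 29, 2236) → Nov 10, 2236 (3100 left).
+365 (one year) → Nov 10, 2237 (2735 left).
+365 (one year) → Nov 10, 2238 (2370 left).
+365 (one year) → Nov 10, 2239 (2005 left).
+366 (one year; includes Feb 29, 2240) → Nov 10, 2240 (1639 left).
+365 (one year) → Nov 10, 2241 (1274 left).
+365 (one year) → Nov 10, 2242 (909 left).
+365 (one year) → Nov 10, 2243 (544 left).
+366 (one year; includes Feb 29, 2244) → Nov 10, 2244 (178 left).
Nov has 30 days: +21 → Dec 1, 2244 (157 left).
Dec has 31 days: +31 → Jan 1, 2245 (126 left).
Jan has 31 days: +31 → Feb 1, 2245 (95 left).
Feb has 28 days: +28 → Mar 1, 2245 (67 left).
Mar has 31 days: +31 → Apr 1, 2245 (36 left).
Apr has 30 days: +30 → May 1, 2245 (6 left).
+6 → May 7, 2245.

May 7, 2245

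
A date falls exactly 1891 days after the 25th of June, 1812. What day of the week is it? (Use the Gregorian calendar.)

First find the weekday of Jun 25, 1812. Doomsday rule: the anchor day for the 1800s is Friday. For year 12: 12÷12 = 1 r 0, and 0÷4 = 0, so 1+0+0 = 1.
Friday + 1 ≡ Saturday — that's 1812's doomsday.
In June the doomsday date is Jun 6.
Jun 25 is 19 days after Jun 6; 19 mod 7 = 5, so Saturday + 5 = Thursday.
1891 mod 7 = 1, so 1891 days after a Thursday is Thursday + 1 = Friday.

Friday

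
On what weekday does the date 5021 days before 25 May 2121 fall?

Friday

First find the weekday of May 25, 2121. Doomsday rule: the anchor day for the 2100s is Sunday. For year 21: 21÷12 = 1 r 9, and 9÷4 = 2, so 1+9+2 = 12.
Sunday + 12 ≡ Friday — that's 2121's doomsday.
In May the doomsday date is May 9.
May 25 is 16 days after May 9; 16 mod 7 = 2, so Friday + 2 = Sunday.
5021 mod 7 = 2, so 5021 days before a Sunday is Sunday − 2 = Friday.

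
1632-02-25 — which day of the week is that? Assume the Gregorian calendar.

Doomsday rule: the anchor day for the 1600s is Tuesday. For year 32: 32÷12 = 2 r 8, and 8÷4 = 2, so 2+8+2 = 12.
Tuesday + 12 ≡ Sunday — that's 1632's doomsday.
In February the doomsday date is Feb 29 (1632 is a leap year (divisible by 4)).
Feb 25 is 4 days before Feb 29; 4 mod 7 = 4, so Sunday − 4 = Wednesday.

Wednesday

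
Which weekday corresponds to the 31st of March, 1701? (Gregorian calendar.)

Doomsday rule: the anchor day for the 1700s is Sunday. For year 01: 1÷12 = 0 r 1, and 1÷4 = 0, so 0+1+0 = 1.
Sunday + 1 ≡ Monday — that's 1701's doomsday.
In March the doomsday date is Mar 14.
Mar 31 is 17 days after Mar 14; 17 mod 7 = 3, so Monday + 3 = Thursday.

Thursday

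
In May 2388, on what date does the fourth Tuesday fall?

May 24, 2388

May 1, 2388 is a Sunday.
The first Tuesday is therefore May 3 (2 days later).
The fourth Tuesday is 3 + 3×7 = May 24.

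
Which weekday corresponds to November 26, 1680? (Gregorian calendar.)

Tuesday

Doomsday rule: the anchor day for the 1600s is Tuesday. For year 80: 80÷12 = 6 r 8, and 8÷4 = 2, so 6+8+2 = 16.
Tuesday + 16 ≡ Thursday — that's 1680's doomsday.
In November the doomsday date is Nov 7.
Nov 26 is 19 days after Nov 7; 19 mod 7 = 5, so Thursday + 5 = Tuesday.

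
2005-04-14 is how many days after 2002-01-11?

1189

Jan 11, 2002 → Jan 11, 2003: 365 days.
Jan 11, 2003 → Jan 11, 2004: 365 days.
Jan 11, 2004 → Jan 11, 2005: 366 days (Feb 29, 2004 is in that span).
Jan 11, 2005 → Feb 11, 2005: 31 days (January has 31).
Feb 11, 2005 → Mar 11, 2005: 28 days (February has 28).
Mar 11, 2005 → Apr 11, 2005: 31 days (March has 31).
Apr 11, 2005 → Apr 14, 2005: 3 days.
Total: 1189 days.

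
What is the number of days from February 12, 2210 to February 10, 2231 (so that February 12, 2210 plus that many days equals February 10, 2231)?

7668

Feb 12, 2210 → Feb 12, 2211: 365 days.
Feb 12, 2211 → Feb 12, 2212: 365 days.
Feb 12, 2212 → Feb 12, 2213: 366 days (Feb 29, 2212 is in that span).
Feb 12, 2213 → Feb 12, 2214: 365 days.
Feb 12, 2214 → Feb 12, 2215: 365 days.
Feb 12, 2215 → Feb 12, 2216: 365 days.
Feb 12, 2216 → Feb 12, 2217: 366 days (Feb 29, 2216 is in that span).
Feb 12, 2217 → Feb 12, 2218: 365 days.
Feb 12, 2218 → Feb 12, 2219: 365 days.
Feb 12, 2219 → Feb 12, 2220: 365 days.
Feb 12, 2220 → Feb 12, 2221: 366 days (Feb 29, 2220 is in that span).
Feb 12, 2221 → Feb 12, 2222: 365 days.
Feb 12, 2222 → Feb 12, 2223: 365 days.
Feb 12, 2223 → Feb 12, 2224: 365 days.
Feb 12, 2224 → Feb 12, 2225: 366 days (Feb 29, 2224 is in that span).
Feb 12, 2225 → Feb 12, 2226: 365 days.
Feb 12, 2226 → Feb 12, 2227: 365 days.
Feb 12, 2227 → Feb 12, 2228: 365 days.
Feb 12, 2228 → Feb 12, 2229: 366 days (Feb 29, 2228 is in that span).
Feb 12, 2229 → Feb 12, 2230: 365 days.
Feb 12, 2230 → Mar 12, 2230: 28 days (February has 28).
Mar 12, 2230 → Apr 12, 2230: 31 days (March has 31).
Apr 12, 2230 → May 12, 2230: 30 days (April has 30).
May 12, 2230 → Jun 12, 2230: 31 days (May has 31).
Jun 12, 2230 → Jul 12, 2230: 30 days (June has 30).
Jul 12, 2230 → Aug 12, 2230: 31 days (July has 31).
Aug 12, 2230 → Sep 12, 2230: 31 days (August has 31).
Sep 12, 2230 → Oct 12, 2230: 30 days (September has 30).
Oct 12, 2230 → Nov 12, 2230: 31 days (October has 31).
Nov 12, 2230 → Dec 12, 2230: 30 days (November has 30).
Dec 12, 2230 → Jan 12, 2231: 31 days (December has 31).
Jan 12, 2231 → Feb 10, 2231: 29 days.
Total: 7668 days.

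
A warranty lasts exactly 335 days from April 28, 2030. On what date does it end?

Apr has 30 days: +3 → May 1, 2030 (332 left).
May has 31 days: +31 → Jun 1, 2030 (301 left).
Jun has 30 days: +30 → Jul 1, 2030 (271 left).
Jul has 31 days: +31 → Aug 1, 2030 (240 left).
Aug has 31 days: +31 → Sep 1, 2030 (209 left).
Sep has 30 days: +30 → Oct 1, 2030 (179 left).
Oct has 31 days: +31 → Nov 1, 2030 (148 left).
Nov has 30 days: +30 → Dec 1, 2030 (118 left).
Dec has 31 days: +31 → Jan 1, 2031 (87 left).
Jan has 31 days: +31 → Feb 1, 2031 (56 left).
Feb has 28 days: +28 → Mar 1, 2031 (28 left).
+28 → Mar 29, 2031.

March 29, 2031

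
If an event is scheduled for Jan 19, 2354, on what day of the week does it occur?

Doomsday rule: the anchor day for the 2300s is Wednesday. For year 54: 54÷12 = 4 r 6, and 6÷4 = 1, so 4+6+1 = 11.
Wednesday + 11 ≡ Sunday — that's 2354's doomsday.
In January the doomsday date is Jan 3 (2354 is not a leap year).
Jan 19 is 16 days after Jan 3; 16 mod 7 = 2, so Sunday + 2 = Tuesday.

Tuesday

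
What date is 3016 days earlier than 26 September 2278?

June 24, 2270

−365 (one year) → Sep 26, 2277 (2651 left).
−365 (one year) → Sep 26, 2276 (2286 left).
−366 (one year; includes Feb 29, 2276) → Sep 26, 2275 (1920 left).
−365 (one year) → Sep 26, 2274 (1555 left).
−365 (one year) → Sep 26, 2273 (1190 left).
−365 (one year) → Sep 26, 2272 (825 left).
−366 (one year; includes Feb 29, 2272) → Sep 26, 2271 (459 left).
−365 (one year) → Sep 26, 2270 (94 left).
−26 → Aug 31, 2270 (end of Aug, 31 days; 68 left).
−31 → Jul 31, 2270 (end of Jul, 31 days; 37 left).
−31 → Jun 30, 2270 (end of Jun, 30 days; 6 left).
−6 → Jun 24, 2270.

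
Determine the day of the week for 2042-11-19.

Wednesday

January 1, 2042 is a Wednesday.
Jan 1, 2042 → Feb 1, 2042: 31 days (January has 31).
Feb 1, 2042 → Mar 1, 2042: 28 days (February has 28).
Mar 1, 2042 → Apr 1, 2042: 31 days (March has 31).
Apr 1, 2042 → May 1, 2042: 30 days (April has 30).
May 1, 2042 → Jun 1, 2042: 31 days (May has 31).
Jun 1, 2042 → Jul 1, 2042: 30 days (June has 30).
Jul 1, 2042 → Aug 1, 2042: 31 days (July has 31).
Aug 1, 2042 → Sep 1, 2042: 31 days (August has 31).
Sep 1, 2042 → Oct 1, 2042: 30 days (September has 30).
Oct 1, 2042 → Nov 1, 2042: 31 days (October has 31).
Nov 1, 2042 → Nov 19, 2042: 18 days.
Total: 322 days.
322 mod 7 = 0, so Wednesday + 0 = Wednesday.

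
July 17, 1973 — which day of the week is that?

January 1, 1973 is a Monday.
Jan 1, 1973 → Feb 1, 1973: 31 days (January has 31).
Feb 1, 1973 → Mar 1, 1973: 28 days (February has 28).
Mar 1, 1973 → Apr 1, 1973: 31 days (March has 31).
Apr 1, 1973 → May 1, 1973: 30 days (April has 30).
May 1, 1973 → Jun 1, 1973: 31 days (May has 31).
Jun 1, 1973 → Jul 1, 1973: 30 days (June has 30).
Jul 1, 1973 → Jul 17, 1973: 16 days.
Total: 197 days.
197 mod 7 = 1, so Monday + 1 = Tuesday.

Tuesday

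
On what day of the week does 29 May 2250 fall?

Wednesday

Doomsday rule: the anchor day for the 2200s is Friday. For year 50: 50÷12 = 4 r 2, and 2÷4 = 0, so 4+2+0 = 6.
Friday + 6 ≡ Thursday — that's 2250's doomsday.
In May the doomsday date is May 9.
May 29 is 20 days after May 9; 20 mod 7 = 6, so Thursday + 6 = Wednesday.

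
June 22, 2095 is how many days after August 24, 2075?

Aug 24, 2075 → Aug 24, 2076: 366 days (Feb 29, 2076 is in that span).
Aug 24, 2076 → Aug 24, 2077: 365 days.
Aug 24, 2077 → Aug 24, 2078: 365 days.
Aug 24, 2078 → Aug 24, 2079: 365 days.
Aug 24, 2079 → Aug 24, 2080: 366 days (Feb 29, 2080 is in that span).
Aug 24, 2080 → Aug 24, 2081: 365 days.
Aug 24, 2081 → Aug 24, 2082: 365 days.
Aug 24, 2082 → Aug 24, 2083: 365 days.
Aug 24, 2083 → Aug 24, 2084: 366 days (Feb 29, 2084 is in that span).
Aug 24, 2084 → Aug 24, 2085: 365 days.
Aug 24, 2085 → Aug 24, 2086: 365 days.
Aug 24, 2086 → Aug 24, 2087: 365 days.
Aug 24, 2087 → Aug 24, 2088: 366 days (Feb 29, 2088 is in that span).
Aug 24, 2088 → Aug 24, 2089: 365 days.
Aug 24, 2089 → Aug 24, 2090: 365 days.
Aug 24, 2090 → Aug 24, 2091: 365 days.
Aug 24, 2091 → Aug 24, 2092: 366 days (Feb 29, 2092 is in that span).
Aug 24, 2092 → Aug 24, 2093: 365 days.
Aug 24, 2093 → Aug 24, 2094: 365 days.
Aug 24, 2094 → Sep 24, 2094: 31 days (August has 31).
Sep 24, 2094 → Oct 24, 2094: 30 days (September has 30).
Oct 24, 2094 → Nov 24, 2094: 31 days (October has 31).
Nov 24, 2094 → Dec 24, 2094: 30 days (November has 30).
Dec 24, 2094 → Jan 24, 2095: 31 days (December has 31).
Jan 24, 2095 → Feb 24, 2095: 31 days (January has 31).
Feb 24, 2095 → Mar 24, 2095: 28 days (February has 28).
Mar 24, 2095 → Apr 24, 2095: 31 days (March has 31).
Apr 24, 2095 → May 24, 2095: 30 days (April has 30).
May 24, 2095 → Jun 22, 2095: 29 days.
Total: 7242 days.

7242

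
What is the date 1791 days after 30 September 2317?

+365 (one year) → Sep 30, 2318 (1426 left).
+365 (one year) → Sep 30, 2319 (1061 left).
+366 (one year; includes Feb 29, 2320) → Sep 30, 2320 (695 left).
+365 (one year) → Sep 30, 2321 (330 left).
Sep has 30 days: +1 → Oct 1, 2321 (329 left).
Oct has 31 days: +31 → Nov 1, 2321 (298 left).
Nov has 30 days: +30 → Dec 1, 2321 (268 left).
Dec has 31 days: +31 → Jan 1, 2322 (237 left).
Jan has 31 days: +31 → Feb 1, 2322 (206 left).
Feb has 28 days: +28 → Mar 1, 2322 (178 left).
Mar has 31 days: +31 → Apr 1, 2322 (147 left).
Apr has 30 days: +30 → May 1, 2322 (117 left).
May has 31 days: +31 → Jun 1, 2322 (86 left).
Jun has 30 days: +30 → Jul 1, 2322 (56 left).
Jul has 31 days: +31 → Aug 1, 2322 (25 left).
+25 → Aug 26, 2322.

August 26, 2322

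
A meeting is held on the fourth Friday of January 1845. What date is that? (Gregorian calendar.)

January 1, 1845 is a Wednesday.
The first Friday is therefore January 3 (2 days later).
The fourth Friday is 3 + 3×7 = January 24.

January 24, 1845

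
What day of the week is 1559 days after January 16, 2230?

Thursday

Jan 16, 2230 is a Saturday.
1559 mod 7 = 5, so 1559 days after a Saturday is Saturday + 5 = Thursday.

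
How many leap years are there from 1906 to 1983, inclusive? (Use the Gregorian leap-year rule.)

Multiples of 4 in [1906,1983]: 19.
Of those, multiples of 100: 0 (not leap unless ÷400).
Multiples of 400: 0.
Leap years = 19 − 0 + 0 = 19.

19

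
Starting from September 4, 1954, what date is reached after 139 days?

January 21, 1955

Sep has 30 days: +27 → Oct 1, 1954 (112 left).
Oct has 31 days: +31 → Nov 1, 1954 (81 left).
Nov has 30 days: +30 → Dec 1, 1954 (51 left).
Dec has 31 days: +31 → Jan 1, 1955 (20 left).
+20 → Jan 21, 1955.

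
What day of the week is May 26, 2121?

Doomsday rule: the anchor day for the 2100s is Sunday. For year 21: 21÷12 = 1 r 9, and 9÷4 = 2, so 1+9+2 = 12.
Sunday + 12 ≡ Friday — that's 2121's doomsday.
In May the doomsday date is May 9.
May 26 is 17 days after May 9; 17 mod 7 = 3, so Friday + 3 = Monday.

Monday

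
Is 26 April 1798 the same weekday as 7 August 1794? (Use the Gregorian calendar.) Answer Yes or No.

From Aug 7, 1794 to Apr 26, 1798 is 1358 days.
1358 mod 7 = 0, so they are the same weekday.
(Aug 7, 1794 is a Thursday; Apr 26, 1798 is a Thursday.)

Yes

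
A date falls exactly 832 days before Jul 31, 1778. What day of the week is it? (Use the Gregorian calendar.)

First find the weekday of Jul 31, 1778. Doomsday rule: the anchor day for the 1700s is Sunday. For year 78: 78÷12 = 6 r 6, and 6÷4 = 1, so 6+6+1 = 13.
Sunday + 13 ≡ Saturday — that's 1778's doomsday.
In July the doomsday date is Jul 11.
Jul 31 is 20 days after Jul 11; 20 mod 7 = 6, so Saturday + 6 = Friday.
832 mod 7 = 6, so 832 days before a Friday is Friday − 6 = Saturday.

Saturday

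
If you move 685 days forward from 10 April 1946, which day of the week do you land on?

Tuesday

First find the weekday of Apr 10, 1946. Doomsday rule: the anchor day for the 1900s is Wednesday. For year 46: 46÷12 = 3 r 10, and 10÷4 = 2, so 3+10+2 = 15.
Wednesday + 15 ≡ Thursday — that's 1946's doomsday.
In April the doomsday date is Apr 4.
Apr 10 is 6 days after Apr 4; 6 mod 7 = 6, so Thursday + 6 = Wednesday.
685 mod 7 = 6, so 685 days after a Wednesday is Wednesday + 6 = Tuesday.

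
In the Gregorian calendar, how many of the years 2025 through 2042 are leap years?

Multiples of 4 in [2025,2042]: 4.
Of those, multiples of 100: 0 (not leap unless ÷400).
Multiples of 400: 0.
Leap years = 4 − 0 + 0 = 4.

4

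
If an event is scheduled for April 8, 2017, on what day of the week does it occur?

January 1, 2017 is a Sunday.
Jan 1, 2017 → Feb 1, 2017: 31 days (January has 31).
Feb 1, 2017 → Mar 1, 2017: 28 days (February has 28).
Mar 1, 2017 → Apr 1, 2017: 31 days (March has 31).
Apr 1, 2017 → Apr 8, 2017: 7 days.
Total: 97 days.
97 mod 7 = 6, so Sunday + 6 = Saturday.

Saturday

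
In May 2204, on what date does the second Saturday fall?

May 1, 2204 is a Tuesday.
The first Saturday is therefore May 5 (4 days later).
The second Saturday is 5 + 1×7 = May 12.

May 12, 2204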